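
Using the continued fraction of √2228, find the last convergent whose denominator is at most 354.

√2228 = [47; 4, 1, 22, 1, 4, 94, …] (period length 6).
Convergents:
  p_0/q_0 = 47/1
  p_1/q_1 = 189/4
  p_2/q_2 = 236/5
  p_3/q_3 = 5381/114
  p_4/q_4 = 5617/119
  p_5/q_5 = 27849/590
q_4 = 119 ≤ 354 < 590 = q_5, so the answer is 5617/119.

5617/119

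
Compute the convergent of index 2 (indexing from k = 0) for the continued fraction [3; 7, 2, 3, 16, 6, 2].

47/15

Using pₖ = aₖpₖ₋₁ + pₖ₋₂, qₖ = aₖqₖ₋₁ + qₖ₋₂ (with p₋₁=1, p₋₂=0, q₋₁=0, q₋₂=1):
  k=0: a=3, p=3, q=1
  k=1: a=7, p=22, q=7
  k=2: a=2, p=47, q=15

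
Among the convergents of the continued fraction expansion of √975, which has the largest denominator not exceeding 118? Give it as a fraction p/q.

1249/40

√975 = [31; 4, 2, 4, 62, …] (period length 4).
Convergents:
  p_0/q_0 = 31/1
  p_1/q_1 = 125/4
  p_2/q_2 = 281/9
  p_3/q_3 = 1249/40
  p_4/q_4 = 77719/2489
q_3 = 40 ≤ 118 < 2489 = q_4, so the answer is 1249/40.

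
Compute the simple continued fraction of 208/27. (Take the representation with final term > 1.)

208 = 7·27 + 19
27 = 1·19 + 8
19 = 2·8 + 3
8 = 2·3 + 2
3 = 1·2 + 1
2 = 2·1 + 0  (stop)
So 208/27 = [7; 1, 2, 2, 1, 2].

[7; 1, 2, 2, 1, 2]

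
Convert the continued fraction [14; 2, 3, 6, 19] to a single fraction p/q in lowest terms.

12166/843

Using pₖ = aₖpₖ₋₁ + pₖ₋₂ and qₖ = aₖqₖ₋₁ + qₖ₋₂:
  k=0: a=14, p=14, q=1
  k=1: a=2, p=29, q=2
  k=2: a=3, p=101, q=7
  k=3: a=6, p=635, q=44
  k=4: a=19, p=12166, q=843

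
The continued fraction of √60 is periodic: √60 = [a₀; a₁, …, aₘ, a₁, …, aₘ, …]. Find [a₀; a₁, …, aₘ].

a₀ = ⌊√60⌋ = 7.
With m₀=0, d₀=1 and mₖ₊₁ = dₖaₖ − mₖ, dₖ₊₁ = (n − mₖ₊₁²)/dₖ, aₖ₊₁ = ⌊(a₀+mₖ₊₁)/dₖ₊₁⌋:
  k=1: m=7, d=11, a=1
  k=2: m=4, d=4, a=2
  k=3: m=4, d=11, a=1
  k=4: m=7, d=1, a=14
d=1 and a=2a₀=14 at k=4, so the next step gives (m, d) = (7, 11) again — its k=1 value — and the period has length 4.

[7; 1, 2, 1, 14]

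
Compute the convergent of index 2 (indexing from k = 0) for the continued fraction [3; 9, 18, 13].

Using pₖ = aₖpₖ₋₁ + pₖ₋₂, qₖ = aₖqₖ₋₁ + qₖ₋₂ (with p₋₁=1, p₋₂=0, q₋₁=0, q₋₂=1):
  k=0: a=3, p=3, q=1
  k=1: a=9, p=28, q=9
  k=2: a=18, p=507, q=163

507/163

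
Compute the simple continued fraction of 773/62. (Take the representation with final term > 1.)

773 = 12×62 + 29
62 = 2×29 + 4
29 = 7×4 + 1
4 = 4×1 + 0  (stop)
So 773/62 = [12; 2, 7, 4].

[12; 2, 7, 4]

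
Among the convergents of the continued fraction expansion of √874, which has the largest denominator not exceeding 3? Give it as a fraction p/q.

59/2

√874 = [29; 1, 1, 3, 2, 3, 1, 1, 58, …] (period length 8).
Convergents:
  p_0/q_0 = 29/1
  p_1/q_1 = 30/1
  p_2/q_2 = 59/2
  p_3/q_3 = 207/7
q_2 = 2 ≤ 3 < 7 = q_3, so the answer is 59/2.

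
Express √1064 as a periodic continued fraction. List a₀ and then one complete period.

a₀ = ⌊√1064⌋ = 32.
With m₀=0, d₀=1 and mₖ₊₁ = dₖaₖ − mₖ, dₖ₊₁ = (n − mₖ₊₁²)/dₖ, aₖ₊₁ = ⌊(a₀+mₖ₊₁)/dₖ₊₁⌋:
  k=1: m=32, d=40, a=1
  k=2: m=8, d=25, a=1
  k=3: m=17, d=31, a=1
  k=4: m=14, d=28, a=1
  k=5: m=14, d=31, a=1
  k=6: m=17, d=25, a=1
  k=7: m=8, d=40, a=1
  k=8: m=32, d=1, a=64
d=1 and a=2a₀=64 at k=8, so the next step gives (m, d) = (32, 40) again — its k=1 value — and the period has length 8.

[32; 1, 1, 1, 1, 1, 1, 1, 64]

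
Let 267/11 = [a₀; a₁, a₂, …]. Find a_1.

3

267 = 24·11 + 3   →  a_0 = 24
11 = 3·3 + 2   →  a_1 = 3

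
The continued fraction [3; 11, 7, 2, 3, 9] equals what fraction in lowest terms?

Fold from the inside: start with 9/1.
  3 + 1/9 = 28/9
  2 + 9/28 = 65/28
  7 + 28/65 = 483/65
  11 + 65/483 = 5378/483
  3 + 483/5378 = 16617/5378

16617/5378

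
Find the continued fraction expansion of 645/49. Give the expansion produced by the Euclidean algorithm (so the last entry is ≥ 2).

[13; 6, 8]

645 = 13*49 + 8
49 = 6*8 + 1
8 = 8*1 + 0  (stop)
So 645/49 = [13; 6, 8].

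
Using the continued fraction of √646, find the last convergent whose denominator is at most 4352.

77495/3049

√646 = [25; 2, 2, 2, 50, …] (period length 4).
Convergents:
  p_0/q_0 = 25/1
  p_1/q_1 = 51/2
  p_2/q_2 = 127/5
  p_3/q_3 = 305/12
  p_4/q_4 = 15377/605
  p_5/q_5 = 31059/1222
  p_6/q_6 = 77495/3049
  p_7/q_7 = 186049/7320
q_6 = 3049 ≤ 4352 < 7320 = q_7, so the answer is 77495/3049.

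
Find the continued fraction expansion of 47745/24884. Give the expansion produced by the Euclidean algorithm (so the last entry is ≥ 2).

47745 = 1×24884 + 22861
24884 = 1×22861 + 2023
22861 = 11×2023 + 608
2023 = 3×608 + 199
608 = 3×199 + 11
199 = 18×11 + 1
11 = 11×1 + 0  (stop)
So 47745/24884 = [1; 1, 11, 3, 3, 18, 11].

[1; 1, 11, 3, 3, 18, 11]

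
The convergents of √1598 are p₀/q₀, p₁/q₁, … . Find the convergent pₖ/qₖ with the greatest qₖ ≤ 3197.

√1598 = [39; 1, 38, 1, 78, …] (period length 4).
Convergents:
  p_0/q_0 = 39/1
  p_1/q_1 = 40/1
  p_2/q_2 = 1559/39
  p_3/q_3 = 1599/40
  p_4/q_4 = 126281/3159
  p_5/q_5 = 127880/3199
q_4 = 3159 ≤ 3197 < 3199 = q_5, so the answer is 126281/3159.

126281/3159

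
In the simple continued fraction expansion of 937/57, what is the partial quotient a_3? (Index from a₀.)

1

937 = 16·57 + 25   →  a_0 = 16
57 = 2·25 + 7   →  a_1 = 2
25 = 3·7 + 4   →  a_2 = 3
7 = 1·4 + 3   →  a_3 = 1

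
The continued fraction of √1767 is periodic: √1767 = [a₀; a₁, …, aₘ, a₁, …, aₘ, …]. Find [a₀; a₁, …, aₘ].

a₀ = ⌊√1767⌋ = 42.

[42; 28, 84]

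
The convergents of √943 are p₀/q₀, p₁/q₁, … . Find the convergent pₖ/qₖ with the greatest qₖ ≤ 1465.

44742/1457

√943 = [30; 1, 2, 2, 2, 1, 60, …] (period length 6).
Convergents:
  p_0/q_0 = 30/1
  p_1/q_1 = 31/1
  p_2/q_2 = 92/3
  p_3/q_3 = 215/7
  p_4/q_4 = 522/17
  p_5/q_5 = 737/24
  p_6/q_6 = 44742/1457
  p_7/q_7 = 45479/1481
q_6 = 1457 ≤ 1465 < 1481 = q_7, so the answer is 44742/1457.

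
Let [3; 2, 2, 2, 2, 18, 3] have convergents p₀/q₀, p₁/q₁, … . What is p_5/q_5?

1823/534

Using pₖ = aₖpₖ₋₁ + pₖ₋₂, qₖ = aₖqₖ₋₁ + qₖ₋₂ (with p₋₁=1, p₋₂=0, q₋₁=0, q₋₂=1):
  k=0: a=3, p=3, q=1
  k=1: a=2, p=7, q=2
  k=2: a=2, p=17, q=5
  k=3: a=2, p=41, q=12
  k=4: a=2, p=99, q=29
  k=5: a=18, p=1823, q=534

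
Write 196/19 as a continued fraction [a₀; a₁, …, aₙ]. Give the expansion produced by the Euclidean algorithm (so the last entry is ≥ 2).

196 = 10·19 + 6
19 = 3·6 + 1
6 = 6·1 + 0  (stop)
So 196/19 = [10; 3, 6].

[10; 3, 6]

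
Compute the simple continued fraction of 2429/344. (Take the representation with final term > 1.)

2429 = 7·344 + 21
344 = 16·21 + 8
21 = 2·8 + 5
8 = 1·5 + 3
5 = 1·3 + 2
3 = 1·2 + 1
2 = 2·1 + 0  (stop)
So 2429/344 = [7; 16, 2, 1, 1, 1, 2].

[7; 16, 2, 1, 1, 1, 2]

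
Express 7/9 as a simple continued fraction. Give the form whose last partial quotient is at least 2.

7 = 0*9 + 7
9 = 1*7 + 2
7 = 3*2 + 1
2 = 2*1 + 0  (stop)
So 7/9 = [0; 1, 3, 2].

[0; 1, 3, 2]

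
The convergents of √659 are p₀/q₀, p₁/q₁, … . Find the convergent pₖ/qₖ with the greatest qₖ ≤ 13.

77/3

√659 = [25; 1, 2, 25, 2, 1, 50, …] (period length 6).
Convergents:
  p_0/q_0 = 25/1
  p_1/q_1 = 26/1
  p_2/q_2 = 77/3
  p_3/q_3 = 1951/76
q_2 = 3 ≤ 13 < 76 = q_3, so the answer is 77/3.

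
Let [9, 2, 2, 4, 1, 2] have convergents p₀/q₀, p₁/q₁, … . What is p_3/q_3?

207/22

Using pₖ = aₖpₖ₋₁ + pₖ₋₂, qₖ = aₖqₖ₋₁ + qₖ₋₂ (with p₋₁=1, p₋₂=0, q₋₁=0, q₋₂=1):
  k=0: a=9, p=9, q=1
  k=1: a=2, p=19, q=2
  k=2: a=2, p=47, q=5
  k=3: a=4, p=207, q=22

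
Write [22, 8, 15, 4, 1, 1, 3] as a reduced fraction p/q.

Fold from the inside: start with 3/1.
  1 + 1/3 = 4/3
  1 + 3/4 = 7/4
  4 + 4/7 = 32/7
  15 + 7/32 = 487/32
  8 + 32/487 = 3928/487
  22 + 487/3928 = 86903/3928

86903/3928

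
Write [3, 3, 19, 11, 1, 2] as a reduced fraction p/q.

Using pₖ = aₖpₖ₋₁ + pₖ₋₂ and qₖ = aₖqₖ₋₁ + qₖ₋₂:
  k=0: a=3, p=3, q=1
  k=1: a=3, p=10, q=3
  k=2: a=19, p=193, q=58
  k=3: a=11, p=2133, q=641
  k=4: a=1, p=2326, q=699
  k=5: a=2, p=6785, q=2039

6785/2039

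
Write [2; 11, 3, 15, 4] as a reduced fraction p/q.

4423/2118

Fold from the inside: start with 4/1.
  15 + 1/4 = 61/4
  3 + 4/61 = 187/61
  11 + 61/187 = 2118/187
  2 + 187/2118 = 4423/2118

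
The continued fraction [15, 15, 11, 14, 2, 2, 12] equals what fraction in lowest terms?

Fold from the inside: start with 12/1.
  2 + 1/12 = 25/12
  2 + 12/25 = 62/25
  14 + 25/62 = 893/62
  11 + 62/893 = 9885/893
  15 + 893/9885 = 149168/9885
  15 + 9885/149168 = 2247405/149168

2247405/149168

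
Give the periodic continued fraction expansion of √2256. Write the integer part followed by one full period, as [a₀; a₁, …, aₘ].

a₀ = ⌊√2256⌋ = 47.
With m₀=0, d₀=1 and mₖ₊₁ = dₖaₖ − mₖ, dₖ₊₁ = (n − mₖ₊₁²)/dₖ, aₖ₊₁ = ⌊(a₀+mₖ₊₁)/dₖ₊₁⌋:
  k=1: m=47, d=47, a=2
  k=2: m=47, d=1, a=94
d=1 and a=2a₀=94 at k=2, so the next step gives (m, d) = (47, 47) again — its k=1 value — and the period has length 2.

[47; 2, 94]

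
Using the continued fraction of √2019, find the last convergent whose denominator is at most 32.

√2019 = [44; 1, 13, 1, 88, …] (period length 4).
Convergents:
  p_0/q_0 = 44/1
  p_1/q_1 = 45/1
  p_2/q_2 = 629/14
  p_3/q_3 = 674/15
  p_4/q_4 = 59941/1334
q_3 = 15 ≤ 32 < 1334 = q_4, so the answer is 674/15.

674/15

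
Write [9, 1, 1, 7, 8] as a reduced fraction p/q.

Using pₖ = aₖpₖ₋₁ + pₖ₋₂ and qₖ = aₖqₖ₋₁ + qₖ₋₂:
  k=0: a=9, p=9, q=1
  k=1: a=1, p=10, q=1
  k=2: a=1, p=19, q=2
  k=3: a=7, p=143, q=15
  k=4: a=8, p=1163, q=122

1163/122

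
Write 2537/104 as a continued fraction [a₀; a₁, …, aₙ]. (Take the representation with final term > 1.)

2537 = 24×104 + 41
104 = 2×41 + 22
41 = 1×22 + 19
22 = 1×19 + 3
19 = 6×3 + 1
3 = 3×1 + 0  (stop)
So 2537/104 = [24; 2, 1, 1, 6, 3].

[24; 2, 1, 1, 6, 3]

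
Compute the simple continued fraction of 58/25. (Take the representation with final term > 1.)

[2; 3, 8]

58 = 2·25 + 8
25 = 3·8 + 1
8 = 8·1 + 0  (stop)
So 58/25 = [2; 3, 8].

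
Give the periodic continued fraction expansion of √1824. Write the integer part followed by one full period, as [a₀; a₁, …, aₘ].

[42; 1, 2, 2, 2, 1, 84]

a₀ = ⌊√1824⌋ = 42.
With m₀=0, d₀=1 and mₖ₊₁ = dₖaₖ − mₖ, dₖ₊₁ = (n − mₖ₊₁²)/dₖ, aₖ₊₁ = ⌊(a₀+mₖ₊₁)/dₖ₊₁⌋:
  k=1: m=42, d=60, a=1
  k=2: m=18, d=25, a=2
  k=3: m=32, d=32, a=2
  k=4: m=32, d=25, a=2
  k=5: m=18, d=60, a=1
  k=6: m=42, d=1, a=84
d=1 and a=2a₀=84 at k=6, so the next step gives (m, d) = (42, 60) again — its k=1 value — and the period has length 6.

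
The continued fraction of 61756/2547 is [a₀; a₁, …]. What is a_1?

4

61756 = 24·2547 + 628   →  a_0 = 24
2547 = 4·628 + 35   →  a_1 = 4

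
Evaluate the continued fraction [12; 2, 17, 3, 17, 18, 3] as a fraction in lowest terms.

Using pₖ = aₖpₖ₋₁ + pₖ₋₂ and qₖ = aₖqₖ₋₁ + qₖ₋₂:
  k=0: a=12, p=12, q=1
  k=1: a=2, p=25, q=2
  k=2: a=17, p=437, q=35
  k=3: a=3, p=1336, q=107
  k=4: a=17, p=23149, q=1854
  k=5: a=18, p=418018, q=33479
  k=6: a=3, p=1277203, q=102291

1277203/102291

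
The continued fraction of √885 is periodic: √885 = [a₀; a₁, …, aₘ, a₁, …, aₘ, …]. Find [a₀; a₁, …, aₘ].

[29; 1, 2, 1, 58]

a₀ = ⌊√885⌋ = 29.
With m₀=0, d₀=1 and mₖ₊₁ = dₖaₖ − mₖ, dₖ₊₁ = (n − mₖ₊₁²)/dₖ, aₖ₊₁ = ⌊(a₀+mₖ₊₁)/dₖ₊₁⌋:
  k=1: m=29, d=44, a=1
  k=2: m=15, d=15, a=2
  k=3: m=15, d=44, a=1
  k=4: m=29, d=1, a=58
d=1 and a=2a₀=58 at k=4, so the next step gives (m, d) = (29, 44) again — its k=1 value — and the period has length 4.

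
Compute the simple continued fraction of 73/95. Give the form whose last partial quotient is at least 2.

73 = 0*95 + 73
95 = 1*73 + 22
73 = 3*22 + 7
22 = 3*7 + 1
7 = 7*1 + 0  (stop)
So 73/95 = [0; 1, 3, 3, 7].

[0; 1, 3, 3, 7]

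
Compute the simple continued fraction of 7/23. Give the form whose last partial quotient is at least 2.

[0; 3, 3, 2]

7 = 0·23 + 7
23 = 3·7 + 2
7 = 3·2 + 1
2 = 2·1 + 0  (stop)
So 7/23 = [0; 3, 3, 2].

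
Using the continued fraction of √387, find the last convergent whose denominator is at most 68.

1141/58

√387 = [19; 1, 2, 19, 2, 1, 38, …] (period length 6).
Convergents:
  p_0/q_0 = 19/1
  p_1/q_1 = 20/1
  p_2/q_2 = 59/3
  p_3/q_3 = 1141/58
  p_4/q_4 = 2341/119
q_3 = 58 ≤ 68 < 119 = q_4, so the answer is 1141/58.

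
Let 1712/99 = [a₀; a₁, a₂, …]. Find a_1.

3

1712 = 17·99 + 29   →  a_0 = 17
99 = 3·29 + 12   →  a_1 = 3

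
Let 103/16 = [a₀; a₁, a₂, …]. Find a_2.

103 = 6·16 + 7   →  a_0 = 6
16 = 2·7 + 2   →  a_1 = 2
7 = 3·2 + 1   →  a_2 = 3

3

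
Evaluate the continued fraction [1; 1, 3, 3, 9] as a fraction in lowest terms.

Using pₖ = aₖpₖ₋₁ + pₖ₋₂ and qₖ = aₖqₖ₋₁ + qₖ₋₂:
  k=0: a=1, p=1, q=1
  k=1: a=1, p=2, q=1
  k=2: a=3, p=7, q=4
  k=3: a=3, p=23, q=13
  k=4: a=9, p=214, q=121

214/121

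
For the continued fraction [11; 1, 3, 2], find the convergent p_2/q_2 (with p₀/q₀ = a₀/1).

Using pₖ = aₖpₖ₋₁ + pₖ₋₂, qₖ = aₖqₖ₋₁ + qₖ₋₂ (with p₋₁=1, p₋₂=0, q₋₁=0, q₋₂=1):
  k=0: a=11, p=11, q=1
  k=1: a=1, p=12, q=1
  k=2: a=3, p=47, q=4

47/4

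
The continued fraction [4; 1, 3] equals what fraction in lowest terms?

Fold from the inside: start with 3/1.
  1 + 1/3 = 4/3
  4 + 3/4 = 19/4

19/4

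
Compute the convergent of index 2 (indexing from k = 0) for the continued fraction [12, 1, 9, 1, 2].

129/10

Using pₖ = aₖpₖ₋₁ + pₖ₋₂, qₖ = aₖqₖ₋₁ + qₖ₋₂ (with p₋₁=1, p₋₂=0, q₋₁=0, q₋₂=1):
  k=0: a=12, p=12, q=1
  k=1: a=1, p=13, q=1
  k=2: a=9, p=129, q=10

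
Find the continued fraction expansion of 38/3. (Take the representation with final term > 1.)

38 = 12*3 + 2
3 = 1*2 + 1
2 = 2*1 + 0  (stop)
So 38/3 = [12; 1, 2].

[12; 1, 2]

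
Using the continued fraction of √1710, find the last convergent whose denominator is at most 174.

√1710 = [41; 2, 1, 5, 4, 5, 1, 2, 82, …] (period length 8).
Convergents:
  p_0/q_0 = 41/1
  p_1/q_1 = 83/2
  p_2/q_2 = 124/3
  p_3/q_3 = 703/17
  p_4/q_4 = 2936/71
  p_5/q_5 = 15383/372
q_4 = 71 ≤ 174 < 372 = q_5, so the answer is 2936/71.

2936/71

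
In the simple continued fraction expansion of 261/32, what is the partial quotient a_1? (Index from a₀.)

6

261 = 8·32 + 5   →  a_0 = 8
32 = 6·5 + 2   →  a_1 = 6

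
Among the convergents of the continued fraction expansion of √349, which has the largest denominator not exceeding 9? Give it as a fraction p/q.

√349 = [18; 1, 2, 7, 7, 2, 1, 36, …] (period length 7).
Convergents:
  p_0/q_0 = 18/1
  p_1/q_1 = 19/1
  p_2/q_2 = 56/3
  p_3/q_3 = 411/22
q_2 = 3 ≤ 9 < 22 = q_3, so the answer is 56/3.

56/3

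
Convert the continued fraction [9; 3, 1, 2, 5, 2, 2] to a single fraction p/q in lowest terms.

2939/317

Fold from the inside: start with 2/1.
  2 + 1/2 = 5/2
  5 + 2/5 = 27/5
  2 + 5/27 = 59/27
  1 + 27/59 = 86/59
  3 + 59/86 = 317/86
  9 + 86/317 = 2939/317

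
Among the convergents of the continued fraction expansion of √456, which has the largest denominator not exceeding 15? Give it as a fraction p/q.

√456 = [21; 2, 1, 4, 1, 2, 42, …] (period length 6).
Convergents:
  p_0/q_0 = 21/1
  p_1/q_1 = 43/2
  p_2/q_2 = 64/3
  p_3/q_3 = 299/14
  p_4/q_4 = 363/17
q_3 = 14 ≤ 15 < 17 = q_4, so the answer is 299/14.

299/14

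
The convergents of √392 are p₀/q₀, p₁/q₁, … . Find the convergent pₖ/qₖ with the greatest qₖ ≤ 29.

99/5

√392 = [19; 1, 3, 1, 38, …] (period length 4).
Convergents:
  p_0/q_0 = 19/1
  p_1/q_1 = 20/1
  p_2/q_2 = 79/4
  p_3/q_3 = 99/5
  p_4/q_4 = 3841/194
q_3 = 5 ≤ 29 < 194 = q_4, so the answer is 99/5.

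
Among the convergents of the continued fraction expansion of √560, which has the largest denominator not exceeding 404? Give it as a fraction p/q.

6697/283

√560 = [23; 1, 1, 1, 46, …] (period length 4).
Convergents:
  p_0/q_0 = 23/1
  p_1/q_1 = 24/1
  p_2/q_2 = 47/2
  p_3/q_3 = 71/3
  p_4/q_4 = 3313/140
  p_5/q_5 = 3384/143
  p_6/q_6 = 6697/283
  p_7/q_7 = 10081/426
q_6 = 283 ≤ 404 < 426 = q_7, so the answer is 6697/283.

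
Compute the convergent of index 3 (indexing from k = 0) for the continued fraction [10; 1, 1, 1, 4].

32/3

Using pₖ = aₖpₖ₋₁ + pₖ₋₂, qₖ = aₖqₖ₋₁ + qₖ₋₂ (with p₋₁=1, p₋₂=0, q₋₁=0, q₋₂=1):
  k=0: a=10, p=10, q=1
  k=1: a=1, p=11, q=1
  k=2: a=1, p=21, q=2
  k=3: a=1, p=32, q=3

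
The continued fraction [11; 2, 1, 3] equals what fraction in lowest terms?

Fold from the inside: start with 3/1.
  1 + 1/3 = 4/3
  2 + 3/4 = 11/4
  11 + 4/11 = 125/11

125/11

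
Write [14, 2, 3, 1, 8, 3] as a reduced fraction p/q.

Using pₖ = aₖpₖ₋₁ + pₖ₋₂ and qₖ = aₖqₖ₋₁ + qₖ₋₂:
  k=0: a=14, p=14, q=1
  k=1: a=2, p=29, q=2
  k=2: a=3, p=101, q=7
  k=3: a=1, p=130, q=9
  k=4: a=8, p=1141, q=79
  k=5: a=3, p=3553, q=246

3553/246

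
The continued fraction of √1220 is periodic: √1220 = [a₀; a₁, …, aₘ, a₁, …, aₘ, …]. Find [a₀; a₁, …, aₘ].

a₀ = ⌊√1220⌋ = 34.

[34; 1, 12, 1, 68]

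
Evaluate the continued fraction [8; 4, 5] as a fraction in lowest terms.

Fold from the inside: start with 5/1.
  4 + 1/5 = 21/5
  8 + 5/21 = 173/21

173/21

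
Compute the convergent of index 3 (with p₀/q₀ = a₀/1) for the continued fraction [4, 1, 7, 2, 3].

83/17

Using pₖ = aₖpₖ₋₁ + pₖ₋₂, qₖ = aₖqₖ₋₁ + qₖ₋₂ (with p₋₁=1, p₋₂=0, q₋₁=0, q₋₂=1):
  k=0: a=4, p=4, q=1
  k=1: a=1, p=5, q=1
  k=2: a=7, p=39, q=8
  k=3: a=2, p=83, q=17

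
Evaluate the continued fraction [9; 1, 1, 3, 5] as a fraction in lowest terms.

354/37

Using pₖ = aₖpₖ₋₁ + pₖ₋₂ and qₖ = aₖqₖ₋₁ + qₖ₋₂:
  k=0: a=9, p=9, q=1
  k=1: a=1, p=10, q=1
  k=2: a=1, p=19, q=2
  k=3: a=3, p=67, q=7
  k=4: a=5, p=354, q=37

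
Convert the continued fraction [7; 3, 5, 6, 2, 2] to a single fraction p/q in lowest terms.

Fold from the inside: start with 2/1.
  2 + 1/2 = 5/2
  6 + 2/5 = 32/5
  5 + 5/32 = 165/32
  3 + 32/165 = 527/165
  7 + 165/527 = 3854/527

3854/527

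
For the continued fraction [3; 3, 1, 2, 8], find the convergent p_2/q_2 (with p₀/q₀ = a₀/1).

Using pₖ = aₖpₖ₋₁ + pₖ₋₂, qₖ = aₖqₖ₋₁ + qₖ₋₂ (with p₋₁=1, p₋₂=0, q₋₁=0, q₋₂=1):
  k=0: a=3, p=3, q=1
  k=1: a=3, p=10, q=3
  k=2: a=1, p=13, q=4

13/4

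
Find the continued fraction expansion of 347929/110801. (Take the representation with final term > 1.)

347929 = 3*110801 + 15526
110801 = 7*15526 + 2119
15526 = 7*2119 + 693
2119 = 3*693 + 40
693 = 17*40 + 13
40 = 3*13 + 1
13 = 13*1 + 0  (stop)
So 347929/110801 = [3; 7, 7, 3, 17, 3, 13].

[3; 7, 7, 3, 17, 3, 13]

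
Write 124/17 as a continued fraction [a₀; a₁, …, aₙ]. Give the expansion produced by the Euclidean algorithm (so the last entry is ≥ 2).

[7; 3, 2, 2]

124 = 7*17 + 5
17 = 3*5 + 2
5 = 2*2 + 1
2 = 2*1 + 0  (stop)
So 124/17 = [7; 3, 2, 2].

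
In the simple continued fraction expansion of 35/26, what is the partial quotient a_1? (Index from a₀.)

2

35 = 1·26 + 9   →  a_0 = 1
26 = 2·9 + 8   →  a_1 = 2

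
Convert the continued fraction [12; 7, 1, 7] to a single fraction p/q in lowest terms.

Using pₖ = aₖpₖ₋₁ + pₖ₋₂ and qₖ = aₖqₖ₋₁ + qₖ₋₂:
  k=0: a=12, p=12, q=1
  k=1: a=7, p=85, q=7
  k=2: a=1, p=97, q=8
  k=3: a=7, p=764, q=63

764/63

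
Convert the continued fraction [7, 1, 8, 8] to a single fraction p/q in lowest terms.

Using pₖ = aₖpₖ₋₁ + pₖ₋₂ and qₖ = aₖqₖ₋₁ + qₖ₋₂:
  k=0: a=7, p=7, q=1
  k=1: a=1, p=8, q=1
  k=2: a=8, p=71, q=9
  k=3: a=8, p=576, q=73

576/73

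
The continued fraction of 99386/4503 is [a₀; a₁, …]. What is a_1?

99386 = 22·4503 + 320   →  a_0 = 22
4503 = 14·320 + 23   →  a_1 = 14

14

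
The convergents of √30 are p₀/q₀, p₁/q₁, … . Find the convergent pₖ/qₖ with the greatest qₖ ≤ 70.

241/44

√30 = [5; 2, 10, …] (period length 2).
Convergents:
  p_0/q_0 = 5/1
  p_1/q_1 = 11/2
  p_2/q_2 = 115/21
  p_3/q_3 = 241/44
  p_4/q_4 = 2525/461
q_3 = 44 ≤ 70 < 461 = q_4, so the answer is 241/44.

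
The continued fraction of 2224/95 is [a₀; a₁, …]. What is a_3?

3

2224 = 23·95 + 39   →  a_0 = 23
95 = 2·39 + 17   →  a_1 = 2
39 = 2·17 + 5   →  a_2 = 2
17 = 3·5 + 2   →  a_3 = 3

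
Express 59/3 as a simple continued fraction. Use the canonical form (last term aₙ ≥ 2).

59 = 19·3 + 2
3 = 1·2 + 1
2 = 2·1 + 0  (stop)
So 59/3 = [19; 1, 2].

[19; 1, 2]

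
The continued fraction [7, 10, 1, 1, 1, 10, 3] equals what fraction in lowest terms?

Using pₖ = aₖpₖ₋₁ + pₖ₋₂ and qₖ = aₖqₖ₋₁ + qₖ₋₂:
  k=0: a=7, p=7, q=1
  k=1: a=10, p=71, q=10
  k=2: a=1, p=78, q=11
  k=3: a=1, p=149, q=21
  k=4: a=1, p=227, q=32
  k=5: a=10, p=2419, q=341
  k=6: a=3, p=7484, q=1055

7484/1055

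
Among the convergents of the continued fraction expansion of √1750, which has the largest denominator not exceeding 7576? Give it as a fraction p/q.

126001/3012

√1750 = [41; 1, 4, 1, 82, …] (period length 4).
Convergents:
  p_0/q_0 = 41/1
  p_1/q_1 = 42/1
  p_2/q_2 = 209/5
  p_3/q_3 = 251/6
  p_4/q_4 = 20791/497
  p_5/q_5 = 21042/503
  p_6/q_6 = 104959/2509
  p_7/q_7 = 126001/3012
  p_8/q_8 = 10437041/249493
q_7 = 3012 ≤ 7576 < 249493 = q_8, so the answer is 126001/3012.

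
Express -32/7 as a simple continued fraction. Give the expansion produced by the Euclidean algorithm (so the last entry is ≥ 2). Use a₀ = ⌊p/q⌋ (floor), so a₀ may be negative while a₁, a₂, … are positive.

[-5; 2, 3]

-32 = -5*7 + 3
7 = 2*3 + 1
3 = 3*1 + 0  (stop)
So -32/7 = [-5; 2, 3].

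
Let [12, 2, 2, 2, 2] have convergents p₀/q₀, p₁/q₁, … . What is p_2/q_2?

62/5

Using pₖ = aₖpₖ₋₁ + pₖ₋₂, qₖ = aₖqₖ₋₁ + qₖ₋₂ (with p₋₁=1, p₋₂=0, q₋₁=0, q₋₂=1):
  k=0: a=12, p=12, q=1
  k=1: a=2, p=25, q=2
  k=2: a=2, p=62, q=5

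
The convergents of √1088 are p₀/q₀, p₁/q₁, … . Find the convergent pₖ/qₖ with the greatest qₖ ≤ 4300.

√1088 = [32; 1, 64, …] (period length 2).
Convergents:
  p_0/q_0 = 32/1
  p_1/q_1 = 33/1
  p_2/q_2 = 2144/65
  p_3/q_3 = 2177/66
  p_4/q_4 = 141472/4289
  p_5/q_5 = 143649/4355
q_4 = 4289 ≤ 4300 < 4355 = q_5, so the answer is 141472/4289.

141472/4289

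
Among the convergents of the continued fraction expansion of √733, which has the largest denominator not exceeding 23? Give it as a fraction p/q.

379/14

√733 = [27; 13, 1, 1, 13, 54, …] (period length 5).
Convergents:
  p_0/q_0 = 27/1
  p_1/q_1 = 352/13
  p_2/q_2 = 379/14
  p_3/q_3 = 731/27
q_2 = 14 ≤ 23 < 27 = q_3, so the answer is 379/14.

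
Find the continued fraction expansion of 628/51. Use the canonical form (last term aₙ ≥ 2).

628 = 12·51 + 16
51 = 3·16 + 3
16 = 5·3 + 1
3 = 3·1 + 0  (stop)
So 628/51 = [12; 3, 5, 3].

[12; 3, 5, 3]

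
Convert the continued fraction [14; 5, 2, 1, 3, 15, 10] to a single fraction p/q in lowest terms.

128657/9069

Using pₖ = aₖpₖ₋₁ + pₖ₋₂ and qₖ = aₖqₖ₋₁ + qₖ₋₂:
  k=0: a=14, p=14, q=1
  k=1: a=5, p=71, q=5
  k=2: a=2, p=156, q=11
  k=3: a=1, p=227, q=16
  k=4: a=3, p=837, q=59
  k=5: a=15, p=12782, q=901
  k=6: a=10, p=128657, q=9069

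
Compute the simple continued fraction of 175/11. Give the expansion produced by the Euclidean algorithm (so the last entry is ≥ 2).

[15; 1, 10]

175 = 15*11 + 10
11 = 1*10 + 1
10 = 10*1 + 0  (stop)
So 175/11 = [15; 1, 10].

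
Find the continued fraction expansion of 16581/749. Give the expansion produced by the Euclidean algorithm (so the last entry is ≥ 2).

[22; 7, 3, 1, 2, 9]

16581 = 22*749 + 103
749 = 7*103 + 28
103 = 3*28 + 19
28 = 1*19 + 9
19 = 2*9 + 1
9 = 9*1 + 0  (stop)
So 16581/749 = [22; 7, 3, 1, 2, 9].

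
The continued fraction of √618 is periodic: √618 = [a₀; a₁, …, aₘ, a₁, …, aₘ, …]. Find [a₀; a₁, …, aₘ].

[24; 1, 6, 8, 6, 1, 48]

a₀ = ⌊√618⌋ = 24.
With m₀=0, d₀=1 and mₖ₊₁ = dₖaₖ − mₖ, dₖ₊₁ = (n − mₖ₊₁²)/dₖ, aₖ₊₁ = ⌊(a₀+mₖ₊₁)/dₖ₊₁⌋:
  k=1: m=24, d=42, a=1
  k=2: m=18, d=7, a=6
  k=3: m=24, d=6, a=8
  k=4: m=24, d=7, a=6
  k=5: m=18, d=42, a=1
  k=6: m=24, d=1, a=48
d=1 and a=2a₀=48 at k=6, so the next step gives (m, d) = (24, 42) again — its k=1 value — and the period has length 6.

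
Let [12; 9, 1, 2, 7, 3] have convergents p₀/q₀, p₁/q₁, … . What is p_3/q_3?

Using pₖ = aₖpₖ₋₁ + pₖ₋₂, qₖ = aₖqₖ₋₁ + qₖ₋₂ (with p₋₁=1, p₋₂=0, q₋₁=0, q₋₂=1):
  k=0: a=12, p=12, q=1
  k=1: a=9, p=109, q=9
  k=2: a=1, p=121, q=10
  k=3: a=2, p=351, q=29

351/29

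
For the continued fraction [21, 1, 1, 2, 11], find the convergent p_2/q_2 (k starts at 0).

Using pₖ = aₖpₖ₋₁ + pₖ₋₂, qₖ = aₖqₖ₋₁ + qₖ₋₂ (with p₋₁=1, p₋₂=0, q₋₁=0, q₋₂=1):
  k=0: a=21, p=21, q=1
  k=1: a=1, p=22, q=1
  k=2: a=1, p=43, q=2

43/2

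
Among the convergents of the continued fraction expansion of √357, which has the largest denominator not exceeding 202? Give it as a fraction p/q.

3401/180

√357 = [18; 1, 8, 2, 8, 1, 36, …] (period length 6).
Convergents:
  p_0/q_0 = 18/1
  p_1/q_1 = 19/1
  p_2/q_2 = 170/9
  p_3/q_3 = 359/19
  p_4/q_4 = 3042/161
  p_5/q_5 = 3401/180
  p_6/q_6 = 125478/6641
q_5 = 180 ≤ 202 < 6641 = q_6, so the answer is 3401/180.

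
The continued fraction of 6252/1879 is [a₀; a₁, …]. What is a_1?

3

6252 = 3·1879 + 615   →  a_0 = 3
1879 = 3·615 + 34   →  a_1 = 3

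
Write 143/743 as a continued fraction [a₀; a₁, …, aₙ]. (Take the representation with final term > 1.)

143 = 0*743 + 143
743 = 5*143 + 28
143 = 5*28 + 3
28 = 9*3 + 1
3 = 3*1 + 0  (stop)
So 143/743 = [0; 5, 5, 9, 3].

[0; 5, 5, 9, 3]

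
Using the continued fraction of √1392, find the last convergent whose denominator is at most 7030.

116443/3121

√1392 = [37; 3, 4, 3, 74, …] (period length 4).
Convergents:
  p_0/q_0 = 37/1
  p_1/q_1 = 112/3
  p_2/q_2 = 485/13
  p_3/q_3 = 1567/42
  p_4/q_4 = 116443/3121
  p_5/q_5 = 350896/9405
q_4 = 3121 ≤ 7030 < 9405 = q_5, so the answer is 116443/3121.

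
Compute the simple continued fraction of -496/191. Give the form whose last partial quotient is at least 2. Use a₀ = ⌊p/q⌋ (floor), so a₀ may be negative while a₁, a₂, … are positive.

[-3; 2, 2, 12, 3]

-496 = -3*191 + 77
191 = 2*77 + 37
77 = 2*37 + 3
37 = 12*3 + 1
3 = 3*1 + 0  (stop)
So -496/191 = [-3; 2, 2, 12, 3].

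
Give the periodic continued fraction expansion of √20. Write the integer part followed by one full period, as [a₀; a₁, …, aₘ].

a₀ = ⌊√20⌋ = 4.
With m₀=0, d₀=1 and mₖ₊₁ = dₖaₖ − mₖ, dₖ₊₁ = (n − mₖ₊₁²)/dₖ, aₖ₊₁ = ⌊(a₀+mₖ₊₁)/dₖ₊₁⌋:
  k=1: m=4, d=4, a=2
  k=2: m=4, d=1, a=8
d=1 and a=2a₀=8 at k=2, so the next step gives (m, d) = (4, 4) again — its k=1 value — and the period has length 2.

[4; 2, 8]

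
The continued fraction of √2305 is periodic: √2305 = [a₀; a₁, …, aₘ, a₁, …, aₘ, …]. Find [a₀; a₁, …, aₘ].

a₀ = ⌊√2305⌋ = 48.
With m₀=0, d₀=1 and mₖ₊₁ = dₖaₖ − mₖ, dₖ₊₁ = (n − mₖ₊₁²)/dₖ, aₖ₊₁ = ⌊(a₀+mₖ₊₁)/dₖ₊₁⌋:
  k=1: m=48, d=1, a=96
d=1 and a=2a₀=96 at k=1, so the next step gives (m, d) = (48, 1) again — its k=1 value — and the period has length 1.

[48; 96]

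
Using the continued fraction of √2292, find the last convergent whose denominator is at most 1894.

36720/767

√2292 = [47; 1, 6, 1, 94, …] (period length 4).
Convergents:
  p_0/q_0 = 47/1
  p_1/q_1 = 48/1
  p_2/q_2 = 335/7
  p_3/q_3 = 383/8
  p_4/q_4 = 36337/759
  p_5/q_5 = 36720/767
  p_6/q_6 = 256657/5361
q_5 = 767 ≤ 1894 < 5361 = q_6, so the answer is 36720/767.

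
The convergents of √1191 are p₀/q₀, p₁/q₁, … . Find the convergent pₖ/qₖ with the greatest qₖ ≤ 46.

√1191 = [34; 1, 1, 22, 1, 1, 68, …] (period length 6).
Convergents:
  p_0/q_0 = 34/1
  p_1/q_1 = 35/1
  p_2/q_2 = 69/2
  p_3/q_3 = 1553/45
  p_4/q_4 = 1622/47
q_3 = 45 ≤ 46 < 47 = q_4, so the answer is 1553/45.

1553/45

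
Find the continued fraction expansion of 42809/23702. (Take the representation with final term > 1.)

[1; 1, 4, 6, 3, 8, 3, 9]

42809 = 1·23702 + 19107
23702 = 1·19107 + 4595
19107 = 4·4595 + 727
4595 = 6·727 + 233
727 = 3·233 + 28
233 = 8·28 + 9
28 = 3·9 + 1
9 = 9·1 + 0  (stop)
So 42809/23702 = [1; 1, 4, 6, 3, 8, 3, 9].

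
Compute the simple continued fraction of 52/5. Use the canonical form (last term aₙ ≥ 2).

52 = 10×5 + 2
5 = 2×2 + 1
2 = 2×1 + 0  (stop)
So 52/5 = [10; 2, 2].

[10; 2, 2]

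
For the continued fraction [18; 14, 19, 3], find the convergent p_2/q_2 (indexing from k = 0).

Using pₖ = aₖpₖ₋₁ + pₖ₋₂, qₖ = aₖqₖ₋₁ + qₖ₋₂ (with p₋₁=1, p₋₂=0, q₋₁=0, q₋₂=1):
  k=0: a=18, p=18, q=1
  k=1: a=14, p=253, q=14
  k=2: a=19, p=4825, q=267

4825/267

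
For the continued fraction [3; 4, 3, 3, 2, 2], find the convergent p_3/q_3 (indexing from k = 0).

139/43

Using pₖ = aₖpₖ₋₁ + pₖ₋₂, qₖ = aₖqₖ₋₁ + qₖ₋₂ (with p₋₁=1, p₋₂=0, q₋₁=0, q₋₂=1):
  k=0: a=3, p=3, q=1
  k=1: a=4, p=13, q=4
  k=2: a=3, p=42, q=13
  k=3: a=3, p=139, q=43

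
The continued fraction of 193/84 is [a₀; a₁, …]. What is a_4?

193 = 2·84 + 25   →  a_0 = 2
84 = 3·25 + 9   →  a_1 = 3
25 = 2·9 + 7   →  a_2 = 2
9 = 1·7 + 2   →  a_3 = 1
7 = 3·2 + 1   →  a_4 = 3

3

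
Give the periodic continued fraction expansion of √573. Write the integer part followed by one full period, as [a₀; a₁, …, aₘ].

[23; 1, 14, 1, 46]

a₀ = ⌊√573⌋ = 23.
With m₀=0, d₀=1 and mₖ₊₁ = dₖaₖ − mₖ, dₖ₊₁ = (n − mₖ₊₁²)/dₖ, aₖ₊₁ = ⌊(a₀+mₖ₊₁)/dₖ₊₁⌋:
  k=1: m=23, d=44, a=1
  k=2: m=21, d=3, a=14
  k=3: m=21, d=44, a=1
  k=4: m=23, d=1, a=46
d=1 and a=2a₀=46 at k=4, so the next step gives (m, d) = (23, 44) again — its k=1 value — and the period has length 4.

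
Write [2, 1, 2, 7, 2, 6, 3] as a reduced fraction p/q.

Using pₖ = aₖpₖ₋₁ + pₖ₋₂ and qₖ = aₖqₖ₋₁ + qₖ₋₂:
  k=0: a=2, p=2, q=1
  k=1: a=1, p=3, q=1
  k=2: a=2, p=8, q=3
  k=3: a=7, p=59, q=22
  k=4: a=2, p=126, q=47
  k=5: a=6, p=815, q=304
  k=6: a=3, p=2571, q=959

2571/959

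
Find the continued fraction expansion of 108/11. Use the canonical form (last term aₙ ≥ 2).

[9; 1, 4, 2]

108 = 9×11 + 9
11 = 1×9 + 2
9 = 4×2 + 1
2 = 2×1 + 0  (stop)
So 108/11 = [9; 1, 4, 2].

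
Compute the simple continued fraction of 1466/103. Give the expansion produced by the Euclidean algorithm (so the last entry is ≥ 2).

1466 = 14*103 + 24
103 = 4*24 + 7
24 = 3*7 + 3
7 = 2*3 + 1
3 = 3*1 + 0  (stop)
So 1466/103 = [14; 4, 3, 2, 3].

[14; 4, 3, 2, 3]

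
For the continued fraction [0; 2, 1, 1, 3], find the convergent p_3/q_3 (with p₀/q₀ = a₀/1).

2/5

Using pₖ = aₖpₖ₋₁ + pₖ₋₂, qₖ = aₖqₖ₋₁ + qₖ₋₂ (with p₋₁=1, p₋₂=0, q₋₁=0, q₋₂=1):
  k=0: a=0, p=0, q=1
  k=1: a=2, p=1, q=2
  k=2: a=1, p=1, q=3
  k=3: a=1, p=2, q=5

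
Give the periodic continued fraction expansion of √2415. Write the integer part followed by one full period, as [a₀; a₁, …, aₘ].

a₀ = ⌊√2415⌋ = 49.

[49; 7, 98]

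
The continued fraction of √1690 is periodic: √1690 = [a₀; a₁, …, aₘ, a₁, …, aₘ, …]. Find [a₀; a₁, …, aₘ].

[41; 9, 8, 9, 82]

a₀ = ⌊√1690⌋ = 41.
With m₀=0, d₀=1 and mₖ₊₁ = dₖaₖ − mₖ, dₖ₊₁ = (n − mₖ₊₁²)/dₖ, aₖ₊₁ = ⌊(a₀+mₖ₊₁)/dₖ₊₁⌋:
  k=1: m=41, d=9, a=9
  k=2: m=40, d=10, a=8
  k=3: m=40, d=9, a=9
  k=4: m=41, d=1, a=82
d=1 and a=2a₀=82 at k=4, so the next step gives (m, d) = (41, 9) again — its k=1 value — and the period has length 4.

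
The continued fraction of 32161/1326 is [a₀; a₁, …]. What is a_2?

1

32161 = 24·1326 + 337   →  a_0 = 24
1326 = 3·337 + 315   →  a_1 = 3
337 = 1·315 + 22   →  a_2 = 1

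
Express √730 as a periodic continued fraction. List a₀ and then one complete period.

[27; 54]

a₀ = ⌊√730⌋ = 27.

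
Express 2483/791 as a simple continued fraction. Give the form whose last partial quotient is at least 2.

2483 = 3·791 + 110
791 = 7·110 + 21
110 = 5·21 + 5
21 = 4·5 + 1
5 = 5·1 + 0  (stop)
So 2483/791 = [3; 7, 5, 4, 5].

[3; 7, 5, 4, 5]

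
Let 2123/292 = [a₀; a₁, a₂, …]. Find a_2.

2123 = 7·292 + 79   →  a_0 = 7
292 = 3·79 + 55   →  a_1 = 3
79 = 1·55 + 24   →  a_2 = 1

1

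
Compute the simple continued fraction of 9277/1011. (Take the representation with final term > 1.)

[9; 5, 1, 2, 8, 7]

9277 = 9×1011 + 178
1011 = 5×178 + 121
178 = 1×121 + 57
121 = 2×57 + 7
57 = 8×7 + 1
7 = 7×1 + 0  (stop)
So 9277/1011 = [9; 5, 1, 2, 8, 7].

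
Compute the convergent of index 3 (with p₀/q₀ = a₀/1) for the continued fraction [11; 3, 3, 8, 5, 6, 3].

938/83

Using pₖ = aₖpₖ₋₁ + pₖ₋₂, qₖ = aₖqₖ₋₁ + qₖ₋₂ (with p₋₁=1, p₋₂=0, q₋₁=0, q₋₂=1):
  k=0: a=11, p=11, q=1
  k=1: a=3, p=34, q=3
  k=2: a=3, p=113, q=10
  k=3: a=8, p=938, q=83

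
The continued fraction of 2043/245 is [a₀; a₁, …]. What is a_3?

2043 = 8·245 + 83   →  a_0 = 8
245 = 2·83 + 79   →  a_1 = 2
83 = 1·79 + 4   →  a_2 = 1
79 = 19·4 + 3   →  a_3 = 19

19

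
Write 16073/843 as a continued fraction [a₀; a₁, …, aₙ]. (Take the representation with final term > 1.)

16073 = 19*843 + 56
843 = 15*56 + 3
56 = 18*3 + 2
3 = 1*2 + 1
2 = 2*1 + 0  (stop)
So 16073/843 = [19; 15, 18, 1, 2].

[19; 15, 18, 1, 2]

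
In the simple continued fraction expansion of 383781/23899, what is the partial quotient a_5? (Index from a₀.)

383781 = 16·23899 + 1397   →  a_0 = 16
23899 = 17·1397 + 150   →  a_1 = 17
1397 = 9·150 + 47   →  a_2 = 9
150 = 3·47 + 9   →  a_3 = 3
47 = 5·9 + 2   →  a_4 = 5
9 = 4·2 + 1   →  a_5 = 4

4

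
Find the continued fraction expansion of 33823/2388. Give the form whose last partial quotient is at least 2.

[14; 6, 9, 3, 4, 3]

33823 = 14·2388 + 391
2388 = 6·391 + 42
391 = 9·42 + 13
42 = 3·13 + 3
13 = 4·3 + 1
3 = 3·1 + 0  (stop)
So 33823/2388 = [14; 6, 9, 3, 4, 3].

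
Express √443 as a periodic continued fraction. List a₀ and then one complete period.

a₀ = ⌊√443⌋ = 21.
With m₀=0, d₀=1 and mₖ₊₁ = dₖaₖ − mₖ, dₖ₊₁ = (n − mₖ₊₁²)/dₖ, aₖ₊₁ = ⌊(a₀+mₖ₊₁)/dₖ₊₁⌋:
  k=1: m=21, d=2, a=21
  k=2: m=21, d=1, a=42
d=1 and a=2a₀=42 at k=2, so the next step gives (m, d) = (21, 2) again — its k=1 value — and the period has length 2.

[21; 21, 42]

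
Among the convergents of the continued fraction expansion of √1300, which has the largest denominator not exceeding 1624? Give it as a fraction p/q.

46764/1297

√1300 = [36; 18, 72, …] (period length 2).
Convergents:
  p_0/q_0 = 36/1
  p_1/q_1 = 649/18
  p_2/q_2 = 46764/1297
  p_3/q_3 = 842401/23364
q_2 = 1297 ≤ 1624 < 23364 = q_3, so the answer is 46764/1297.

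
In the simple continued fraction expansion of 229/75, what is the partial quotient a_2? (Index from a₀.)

229 = 3·75 + 4   →  a_0 = 3
75 = 18·4 + 3   →  a_1 = 18
4 = 1·3 + 1   →  a_2 = 1

1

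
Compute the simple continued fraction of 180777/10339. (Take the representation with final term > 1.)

[17; 2, 16, 8, 5, 2, 3]

180777 = 17*10339 + 5014
10339 = 2*5014 + 311
5014 = 16*311 + 38
311 = 8*38 + 7
38 = 5*7 + 3
7 = 2*3 + 1
3 = 3*1 + 0  (stop)
So 180777/10339 = [17; 2, 16, 8, 5, 2, 3].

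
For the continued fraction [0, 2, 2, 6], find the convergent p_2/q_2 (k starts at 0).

Using pₖ = aₖpₖ₋₁ + pₖ₋₂, qₖ = aₖqₖ₋₁ + qₖ₋₂ (with p₋₁=1, p₋₂=0, q₋₁=0, q₋₂=1):
  k=0: a=0, p=0, q=1
  k=1: a=2, p=1, q=2
  k=2: a=2, p=2, q=5

2/5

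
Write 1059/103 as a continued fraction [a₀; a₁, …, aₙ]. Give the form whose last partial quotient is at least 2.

[10; 3, 1, 1, 4, 3]

1059 = 10×103 + 29
103 = 3×29 + 16
29 = 1×16 + 13
16 = 1×13 + 3
13 = 4×3 + 1
3 = 3×1 + 0  (stop)
So 1059/103 = [10; 3, 1, 1, 4, 3].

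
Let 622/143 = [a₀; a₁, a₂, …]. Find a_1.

2

622 = 4·143 + 50   →  a_0 = 4
143 = 2·50 + 43   →  a_1 = 2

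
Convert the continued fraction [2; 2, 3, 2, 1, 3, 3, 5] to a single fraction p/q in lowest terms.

Fold from the inside: start with 5/1.
  3 + 1/5 = 16/5
  3 + 5/16 = 53/16
  1 + 16/53 = 69/53
  2 + 53/69 = 191/69
  3 + 69/191 = 642/191
  2 + 191/642 = 1475/642
  2 + 642/1475 = 3592/1475

3592/1475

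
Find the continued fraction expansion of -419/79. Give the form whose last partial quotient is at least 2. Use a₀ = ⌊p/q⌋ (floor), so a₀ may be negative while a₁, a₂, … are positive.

-419 = -6×79 + 55
79 = 1×55 + 24
55 = 2×24 + 7
24 = 3×7 + 3
7 = 2×3 + 1
3 = 3×1 + 0  (stop)
So -419/79 = [-6; 1, 2, 3, 2, 3].

[-6; 1, 2, 3, 2, 3]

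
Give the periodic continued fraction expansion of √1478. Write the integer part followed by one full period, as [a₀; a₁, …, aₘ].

[38; 2, 4, 38, 4, 2, 76]

a₀ = ⌊√1478⌋ = 38.
With m₀=0, d₀=1 and mₖ₊₁ = dₖaₖ − mₖ, dₖ₊₁ = (n − mₖ₊₁²)/dₖ, aₖ₊₁ = ⌊(a₀+mₖ₊₁)/dₖ₊₁⌋:
  k=1: m=38, d=34, a=2
  k=2: m=30, d=17, a=4
  k=3: m=38, d=2, a=38
  k=4: m=38, d=17, a=4
  k=5: m=30, d=34, a=2
  k=6: m=38, d=1, a=76
d=1 and a=2a₀=76 at k=6, so the next step gives (m, d) = (38, 34) again — its k=1 value — and the period has length 6.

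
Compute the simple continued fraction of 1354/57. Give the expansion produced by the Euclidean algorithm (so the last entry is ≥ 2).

[23; 1, 3, 14]

1354 = 23*57 + 43
57 = 1*43 + 14
43 = 3*14 + 1
14 = 14*1 + 0  (stop)
So 1354/57 = [23; 1, 3, 14].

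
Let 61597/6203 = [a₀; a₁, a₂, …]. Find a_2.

61597 = 9·6203 + 5770   →  a_0 = 9
6203 = 1·5770 + 433   →  a_1 = 1
5770 = 13·433 + 141   →  a_2 = 13

13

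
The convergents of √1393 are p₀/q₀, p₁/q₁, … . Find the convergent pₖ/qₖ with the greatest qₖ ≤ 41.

√1393 = [37; 3, 10, 3, 74, …] (period length 4).
Convergents:
  p_0/q_0 = 37/1
  p_1/q_1 = 112/3
  p_2/q_2 = 1157/31
  p_3/q_3 = 3583/96
q_2 = 31 ≤ 41 < 96 = q_3, so the answer is 1157/31.

1157/31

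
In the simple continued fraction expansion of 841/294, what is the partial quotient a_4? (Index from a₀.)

841 = 2·294 + 253   →  a_0 = 2
294 = 1·253 + 41   →  a_1 = 1
253 = 6·41 + 7   →  a_2 = 6
41 = 5·7 + 6   →  a_3 = 5
7 = 1·6 + 1   →  a_4 = 1

1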